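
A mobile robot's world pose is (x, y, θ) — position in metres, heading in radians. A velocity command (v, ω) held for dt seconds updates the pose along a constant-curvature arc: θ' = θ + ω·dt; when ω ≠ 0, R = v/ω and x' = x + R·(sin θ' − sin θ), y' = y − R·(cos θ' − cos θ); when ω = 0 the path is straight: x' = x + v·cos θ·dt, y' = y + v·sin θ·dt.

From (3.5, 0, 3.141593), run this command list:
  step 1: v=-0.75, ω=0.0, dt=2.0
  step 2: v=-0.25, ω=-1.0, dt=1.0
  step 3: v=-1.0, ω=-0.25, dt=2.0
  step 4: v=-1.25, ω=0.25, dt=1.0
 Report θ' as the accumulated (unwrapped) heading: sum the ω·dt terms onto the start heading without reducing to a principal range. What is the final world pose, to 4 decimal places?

(6.0770, -3.2161, 1.8916)

step 1: θ'=3.1416 (straight) → pose (5.0000, 0.0000, 3.1416)
step 2: θ'=2.1416 (R=0.2500) → pose (5.2104, -0.1149, 2.1416)
step 3: θ'=1.6416 (R=4.0000) → pose (5.8345, -1.9932, 1.6416)
step 4: θ'=1.8916 (R=-5.0000) → pose (6.0770, -3.2161, 1.8916)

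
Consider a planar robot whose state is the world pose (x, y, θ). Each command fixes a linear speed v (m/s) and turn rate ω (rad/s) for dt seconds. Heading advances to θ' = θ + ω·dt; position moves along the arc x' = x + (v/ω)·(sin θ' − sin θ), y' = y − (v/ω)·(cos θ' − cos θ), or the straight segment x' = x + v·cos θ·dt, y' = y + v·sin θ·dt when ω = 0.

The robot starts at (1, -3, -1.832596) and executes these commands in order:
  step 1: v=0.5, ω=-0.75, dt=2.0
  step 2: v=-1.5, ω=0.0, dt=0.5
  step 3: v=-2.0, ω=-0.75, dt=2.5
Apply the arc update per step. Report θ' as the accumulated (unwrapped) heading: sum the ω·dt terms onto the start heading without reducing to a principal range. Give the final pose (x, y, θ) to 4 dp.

step 1: θ'=-3.3326 (R=-0.6667) → pose (0.2295, -3.4820, -3.3326)
step 2: θ'=-3.3326 (straight) → pose (0.9658, -3.6244, -3.3326)
step 3: θ'=-5.2076 (R=2.6667) → pose (2.8059, -7.5098, -5.2076)

(2.8059, -7.5098, -5.2076)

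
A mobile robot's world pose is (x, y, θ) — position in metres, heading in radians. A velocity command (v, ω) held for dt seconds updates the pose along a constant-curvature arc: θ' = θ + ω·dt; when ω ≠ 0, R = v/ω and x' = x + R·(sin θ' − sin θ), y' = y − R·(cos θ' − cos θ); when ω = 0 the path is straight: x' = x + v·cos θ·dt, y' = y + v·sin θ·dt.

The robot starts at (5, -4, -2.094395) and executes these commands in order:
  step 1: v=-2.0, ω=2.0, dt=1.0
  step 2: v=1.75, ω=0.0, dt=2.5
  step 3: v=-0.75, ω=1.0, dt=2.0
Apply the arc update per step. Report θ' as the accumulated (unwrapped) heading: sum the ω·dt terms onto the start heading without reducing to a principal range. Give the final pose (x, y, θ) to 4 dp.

(7.8047, -3.9099, 1.9056)

step 1: θ'=-0.0944 (R=-1.0000) → pose (4.2282, -2.5045, -0.0944)
step 2: θ'=-0.0944 (straight) → pose (8.5838, -2.9168, -0.0944)
step 3: θ'=1.9056 (R=-0.7500) → pose (7.8047, -3.9099, 1.9056)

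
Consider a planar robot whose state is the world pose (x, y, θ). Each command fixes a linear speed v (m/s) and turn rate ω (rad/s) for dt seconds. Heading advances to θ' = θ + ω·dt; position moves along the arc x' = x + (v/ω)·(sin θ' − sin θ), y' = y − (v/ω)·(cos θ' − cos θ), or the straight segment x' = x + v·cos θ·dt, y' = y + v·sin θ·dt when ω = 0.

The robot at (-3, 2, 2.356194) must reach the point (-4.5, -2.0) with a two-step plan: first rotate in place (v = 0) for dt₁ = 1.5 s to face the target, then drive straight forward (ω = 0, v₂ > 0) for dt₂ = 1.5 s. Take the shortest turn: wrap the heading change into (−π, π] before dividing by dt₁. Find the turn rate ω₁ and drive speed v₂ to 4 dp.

ω₁ = 1.3316, v₂ = 2.8480

heading to target = atan2(-2−2, -4.5−-3) = -1.9296
Δθ = wrap(-1.9296 − 2.3562) = 1.9974; ω₁ = Δθ/dt₁ = 1.3316
distance = √((-4.5−-3)² + (-2−2)²) = 4.2720; v₂ = distance/dt₂ = 2.8480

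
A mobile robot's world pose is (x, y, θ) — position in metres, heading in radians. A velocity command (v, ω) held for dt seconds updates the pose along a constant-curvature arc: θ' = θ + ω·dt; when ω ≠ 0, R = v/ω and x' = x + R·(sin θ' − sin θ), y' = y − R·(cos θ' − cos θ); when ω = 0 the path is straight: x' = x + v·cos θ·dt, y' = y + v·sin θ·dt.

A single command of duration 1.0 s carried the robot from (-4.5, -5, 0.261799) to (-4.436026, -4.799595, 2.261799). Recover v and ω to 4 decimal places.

Δθ = 2.261799 − 0.261799 = 2.000000
ω = Δθ/dt = 2.000000/1.0 = 2.0000
R = −Δy/(cos θ' − cos θ) = 0.1250
v = R·ω = 0.1250·2.0000 = 0.2500

v = 0.2500, ω = 2.0000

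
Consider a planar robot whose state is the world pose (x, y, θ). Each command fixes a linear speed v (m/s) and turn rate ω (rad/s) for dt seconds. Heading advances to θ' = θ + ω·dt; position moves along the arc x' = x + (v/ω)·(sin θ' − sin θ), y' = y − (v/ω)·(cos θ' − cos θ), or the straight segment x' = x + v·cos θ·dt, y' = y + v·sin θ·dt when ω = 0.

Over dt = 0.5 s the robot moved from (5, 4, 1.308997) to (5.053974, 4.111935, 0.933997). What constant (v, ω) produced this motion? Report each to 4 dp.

v = 0.2500, ω = -0.7500

Δθ = 0.933997 − 1.308997 = -0.375000
ω = Δθ/dt = -0.375000/0.5 = -0.7500
R = −Δy/(cos θ' − cos θ) = -0.3333
v = R·ω = -0.3333·-0.7500 = 0.2500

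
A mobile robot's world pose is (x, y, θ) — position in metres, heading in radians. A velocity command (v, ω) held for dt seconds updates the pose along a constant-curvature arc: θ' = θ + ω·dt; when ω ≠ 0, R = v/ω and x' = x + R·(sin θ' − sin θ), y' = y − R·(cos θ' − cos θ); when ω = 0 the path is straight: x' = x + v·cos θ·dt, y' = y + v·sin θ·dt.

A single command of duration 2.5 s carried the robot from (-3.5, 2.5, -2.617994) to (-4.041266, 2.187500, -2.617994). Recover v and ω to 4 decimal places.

Δθ = -2.617994 − -2.617994 = 0.000000
ω = Δθ/dt = 0.000000/2.5 = 0.0000
ω = 0 → v = (Δx·cos θ + Δy·sin θ)/dt = 0.2500

v = 0.2500, ω = 0.0000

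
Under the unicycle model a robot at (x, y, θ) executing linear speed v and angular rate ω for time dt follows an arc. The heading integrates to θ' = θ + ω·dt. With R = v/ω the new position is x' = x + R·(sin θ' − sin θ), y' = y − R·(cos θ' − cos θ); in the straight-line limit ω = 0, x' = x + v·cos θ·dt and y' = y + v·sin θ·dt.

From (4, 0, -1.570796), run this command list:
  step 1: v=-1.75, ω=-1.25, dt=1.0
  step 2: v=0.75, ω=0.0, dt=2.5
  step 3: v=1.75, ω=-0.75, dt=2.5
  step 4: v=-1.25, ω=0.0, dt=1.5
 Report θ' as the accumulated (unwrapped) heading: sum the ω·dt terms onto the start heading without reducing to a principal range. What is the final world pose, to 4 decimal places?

step 1: θ'=-2.8208 (R=1.4000) → pose (4.9585, 1.3286, -2.8208)
step 2: θ'=-2.8208 (straight) → pose (3.1792, 0.7373, -2.8208)
step 3: θ'=-4.6958 (R=-2.3333) → pose (0.1104, 2.9129, -4.6958)
step 4: θ'=-4.6958 (straight) → pose (0.1415, 1.0382, -4.6958)

(0.1415, 1.0382, -4.6958)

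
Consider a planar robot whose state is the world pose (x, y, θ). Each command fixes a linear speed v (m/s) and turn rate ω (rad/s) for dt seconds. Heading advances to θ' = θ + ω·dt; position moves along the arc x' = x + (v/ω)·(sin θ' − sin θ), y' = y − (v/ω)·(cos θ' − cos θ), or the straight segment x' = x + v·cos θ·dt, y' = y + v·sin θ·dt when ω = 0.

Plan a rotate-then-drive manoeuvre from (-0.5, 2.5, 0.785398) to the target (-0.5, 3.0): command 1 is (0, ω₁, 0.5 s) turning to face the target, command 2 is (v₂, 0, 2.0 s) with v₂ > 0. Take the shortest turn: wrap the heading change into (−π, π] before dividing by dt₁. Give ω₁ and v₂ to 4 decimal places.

heading to target = atan2(3−2.5, -0.5−-0.5) = 1.5708
Δθ = wrap(1.5708 − 0.7854) = 0.7854; ω₁ = Δθ/dt₁ = 1.5708
distance = √((-0.5−-0.5)² + (3−2.5)²) = 0.5000; v₂ = distance/dt₂ = 0.2500

ω₁ = 1.5708, v₂ = 0.2500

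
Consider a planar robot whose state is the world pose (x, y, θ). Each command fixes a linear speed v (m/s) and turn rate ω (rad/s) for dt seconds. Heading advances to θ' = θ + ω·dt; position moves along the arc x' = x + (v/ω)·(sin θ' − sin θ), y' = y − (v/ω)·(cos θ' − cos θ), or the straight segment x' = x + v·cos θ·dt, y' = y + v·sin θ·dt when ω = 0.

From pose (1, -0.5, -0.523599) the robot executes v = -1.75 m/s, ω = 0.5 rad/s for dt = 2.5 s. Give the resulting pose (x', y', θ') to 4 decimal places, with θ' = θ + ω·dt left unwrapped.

(-3.0746, -0.9146, 0.7264)

θ' = -0.5236 + 0.5·2.5 = 0.7264
R = v/ω = -1.75/0.5 = -3.5000
x' = 1 + -3.5000·(sin 0.7264 − sin -0.5236) = -3.0746
y' = -0.5 − -3.5000·(cos 0.7264 − cos -0.5236) = -0.9146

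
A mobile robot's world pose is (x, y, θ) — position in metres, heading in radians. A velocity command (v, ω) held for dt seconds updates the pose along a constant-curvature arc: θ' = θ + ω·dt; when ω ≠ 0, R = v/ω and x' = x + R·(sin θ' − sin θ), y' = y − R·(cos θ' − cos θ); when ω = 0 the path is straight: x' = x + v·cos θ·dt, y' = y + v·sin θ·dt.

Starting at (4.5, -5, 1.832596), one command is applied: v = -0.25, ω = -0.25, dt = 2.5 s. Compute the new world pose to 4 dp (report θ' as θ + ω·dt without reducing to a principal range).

(4.4688, -5.6141, 1.2076)

θ' = 1.8326 + -0.25·2.5 = 1.2076
R = v/ω = -0.25/-0.25 = 1.0000
x' = 4.5 + 1.0000·(sin 1.2076 − sin 1.8326) = 4.4688
y' = -5 − 1.0000·(cos 1.2076 − cos 1.8326) = -5.6141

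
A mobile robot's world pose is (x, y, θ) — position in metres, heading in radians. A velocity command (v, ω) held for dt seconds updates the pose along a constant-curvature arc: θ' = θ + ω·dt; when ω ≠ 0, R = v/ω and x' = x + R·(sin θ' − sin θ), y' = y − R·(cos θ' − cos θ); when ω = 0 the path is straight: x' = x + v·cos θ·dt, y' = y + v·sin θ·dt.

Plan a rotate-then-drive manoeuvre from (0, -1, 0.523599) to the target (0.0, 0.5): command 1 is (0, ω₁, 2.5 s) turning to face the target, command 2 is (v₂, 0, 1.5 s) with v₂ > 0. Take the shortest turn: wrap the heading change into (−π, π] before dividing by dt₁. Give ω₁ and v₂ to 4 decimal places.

heading to target = atan2(0.5−-1, 0−0) = 1.5708
Δθ = wrap(1.5708 − 0.5236) = 1.0472; ω₁ = Δθ/dt₁ = 0.4189
distance = √((0−0)² + (0.5−-1)²) = 1.5000; v₂ = distance/dt₂ = 1.0000

ω₁ = 0.4189, v₂ = 1.0000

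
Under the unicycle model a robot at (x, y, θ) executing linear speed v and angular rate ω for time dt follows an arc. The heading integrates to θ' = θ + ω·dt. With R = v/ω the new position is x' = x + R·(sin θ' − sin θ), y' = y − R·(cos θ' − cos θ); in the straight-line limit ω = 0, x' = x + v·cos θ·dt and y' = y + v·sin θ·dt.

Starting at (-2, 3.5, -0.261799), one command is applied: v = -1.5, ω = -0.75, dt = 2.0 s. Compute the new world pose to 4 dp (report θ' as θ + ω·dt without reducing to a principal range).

(-3.4460, 5.8115, -1.7618)

θ' = -0.2618 + -0.75·2.0 = -1.7618
R = v/ω = -1.5/-0.75 = 2.0000
x' = -2 + 2.0000·(sin -1.7618 − sin -0.2618) = -3.4460
y' = 3.5 − 2.0000·(cos -1.7618 − cos -0.2618) = 5.8115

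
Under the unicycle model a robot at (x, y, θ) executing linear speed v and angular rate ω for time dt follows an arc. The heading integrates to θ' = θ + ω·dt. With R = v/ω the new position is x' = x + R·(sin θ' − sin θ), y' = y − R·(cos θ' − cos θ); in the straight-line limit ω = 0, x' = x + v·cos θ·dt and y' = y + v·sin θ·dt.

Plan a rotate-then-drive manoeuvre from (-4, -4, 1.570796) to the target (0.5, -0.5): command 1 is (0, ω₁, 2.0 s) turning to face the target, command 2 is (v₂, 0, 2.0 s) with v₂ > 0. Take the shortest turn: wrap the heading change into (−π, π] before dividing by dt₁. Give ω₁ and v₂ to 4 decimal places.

ω₁ = -0.4549, v₂ = 2.8504

heading to target = atan2(-0.5−-4, 0.5−-4) = 0.6610
Δθ = wrap(0.6610 − 1.5708) = -0.9098; ω₁ = Δθ/dt₁ = -0.4549
distance = √((0.5−-4)² + (-0.5−-4)²) = 5.7009; v₂ = distance/dt₂ = 2.8504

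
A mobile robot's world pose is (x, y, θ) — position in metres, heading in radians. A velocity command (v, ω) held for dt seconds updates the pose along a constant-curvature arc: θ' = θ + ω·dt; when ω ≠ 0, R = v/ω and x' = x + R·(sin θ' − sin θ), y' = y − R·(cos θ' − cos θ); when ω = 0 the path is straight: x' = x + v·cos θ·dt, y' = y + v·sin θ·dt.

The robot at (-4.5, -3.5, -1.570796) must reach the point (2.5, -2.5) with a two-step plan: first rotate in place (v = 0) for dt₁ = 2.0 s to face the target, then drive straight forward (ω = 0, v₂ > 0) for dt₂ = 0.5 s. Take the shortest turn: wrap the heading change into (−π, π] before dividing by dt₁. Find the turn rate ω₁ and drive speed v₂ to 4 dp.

heading to target = atan2(-2.5−-3.5, 2.5−-4.5) = 0.1419
Δθ = wrap(0.1419 − -1.5708) = 1.7127; ω₁ = Δθ/dt₁ = 0.8563
distance = √((2.5−-4.5)² + (-2.5−-3.5)²) = 7.0711; v₂ = distance/dt₂ = 14.1421

ω₁ = 0.8563, v₂ = 14.1421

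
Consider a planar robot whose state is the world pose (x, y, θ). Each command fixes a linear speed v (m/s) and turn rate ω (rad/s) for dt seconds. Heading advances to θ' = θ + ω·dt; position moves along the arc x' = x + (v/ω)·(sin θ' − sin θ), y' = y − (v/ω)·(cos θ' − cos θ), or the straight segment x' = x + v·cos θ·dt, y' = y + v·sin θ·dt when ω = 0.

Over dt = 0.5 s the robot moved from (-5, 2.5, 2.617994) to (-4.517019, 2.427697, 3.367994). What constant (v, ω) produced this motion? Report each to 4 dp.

v = -1.0000, ω = 1.5000

Δθ = 3.367994 − 2.617994 = 0.750000
ω = Δθ/dt = 0.750000/0.5 = 1.5000
R = Δx/(sin θ' − sin θ) = -0.6667
v = R·ω = -0.6667·1.5000 = -1.0000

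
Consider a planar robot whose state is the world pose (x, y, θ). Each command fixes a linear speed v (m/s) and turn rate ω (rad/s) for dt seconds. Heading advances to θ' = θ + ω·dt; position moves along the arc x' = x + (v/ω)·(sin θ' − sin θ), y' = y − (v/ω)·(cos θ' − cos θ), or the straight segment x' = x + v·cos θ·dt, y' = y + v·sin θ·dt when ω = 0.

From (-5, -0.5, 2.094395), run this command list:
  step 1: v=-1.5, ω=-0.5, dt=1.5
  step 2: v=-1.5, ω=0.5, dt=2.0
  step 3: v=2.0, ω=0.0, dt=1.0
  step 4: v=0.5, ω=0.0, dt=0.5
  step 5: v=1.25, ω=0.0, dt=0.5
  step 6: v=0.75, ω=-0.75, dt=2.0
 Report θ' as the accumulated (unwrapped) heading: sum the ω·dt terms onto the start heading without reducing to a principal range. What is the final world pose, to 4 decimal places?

step 1: θ'=1.3444 (R=3.0000) → pose (-4.6746, -2.6734, 1.3444)
step 2: θ'=2.3444 (R=-3.0000) → pose (-3.8974, -5.4430, 2.3444)
step 3: θ'=2.3444 (straight) → pose (-5.2948, -4.0122, 2.3444)
step 4: θ'=2.3444 (straight) → pose (-5.4695, -3.8333, 2.3444)
step 5: θ'=2.3444 (straight) → pose (-5.9062, -3.3862, 2.3444)
step 6: θ'=0.8444 (R=-1.0000) → pose (-5.9384, -2.0233, 0.8444)

(-5.9384, -2.0233, 0.8444)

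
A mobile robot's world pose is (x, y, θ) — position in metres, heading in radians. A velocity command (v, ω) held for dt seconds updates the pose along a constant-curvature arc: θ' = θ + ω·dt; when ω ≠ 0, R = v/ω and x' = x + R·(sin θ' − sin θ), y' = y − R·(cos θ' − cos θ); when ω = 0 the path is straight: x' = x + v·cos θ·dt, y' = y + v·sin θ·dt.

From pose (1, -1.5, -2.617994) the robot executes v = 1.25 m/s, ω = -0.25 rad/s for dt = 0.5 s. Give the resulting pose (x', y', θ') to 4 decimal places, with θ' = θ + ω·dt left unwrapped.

(0.4406, -1.7779, -2.7430)

θ' = -2.6180 + -0.25·0.5 = -2.7430
R = v/ω = 1.25/-0.25 = -5.0000
x' = 1 + -5.0000·(sin -2.7430 − sin -2.6180) = 0.4406
y' = -1.5 − -5.0000·(cos -2.7430 − cos -2.6180) = -1.7779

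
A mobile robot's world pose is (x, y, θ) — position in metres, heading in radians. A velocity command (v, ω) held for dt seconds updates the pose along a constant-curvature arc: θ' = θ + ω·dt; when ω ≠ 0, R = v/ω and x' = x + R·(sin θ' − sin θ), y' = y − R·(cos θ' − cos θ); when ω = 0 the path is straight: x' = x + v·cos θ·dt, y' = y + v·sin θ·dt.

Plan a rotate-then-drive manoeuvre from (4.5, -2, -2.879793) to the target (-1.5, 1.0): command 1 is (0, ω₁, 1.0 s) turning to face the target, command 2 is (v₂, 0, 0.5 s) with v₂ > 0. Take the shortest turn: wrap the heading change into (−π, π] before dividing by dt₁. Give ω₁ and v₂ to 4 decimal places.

heading to target = atan2(1−-2, -1.5−4.5) = 2.6779
Δθ = wrap(2.6779 − -2.8798) = -0.7254; ω₁ = Δθ/dt₁ = -0.7254
distance = √((-1.5−4.5)² + (1−-2)²) = 6.7082; v₂ = distance/dt₂ = 13.4164

ω₁ = -0.7254, v₂ = 13.4164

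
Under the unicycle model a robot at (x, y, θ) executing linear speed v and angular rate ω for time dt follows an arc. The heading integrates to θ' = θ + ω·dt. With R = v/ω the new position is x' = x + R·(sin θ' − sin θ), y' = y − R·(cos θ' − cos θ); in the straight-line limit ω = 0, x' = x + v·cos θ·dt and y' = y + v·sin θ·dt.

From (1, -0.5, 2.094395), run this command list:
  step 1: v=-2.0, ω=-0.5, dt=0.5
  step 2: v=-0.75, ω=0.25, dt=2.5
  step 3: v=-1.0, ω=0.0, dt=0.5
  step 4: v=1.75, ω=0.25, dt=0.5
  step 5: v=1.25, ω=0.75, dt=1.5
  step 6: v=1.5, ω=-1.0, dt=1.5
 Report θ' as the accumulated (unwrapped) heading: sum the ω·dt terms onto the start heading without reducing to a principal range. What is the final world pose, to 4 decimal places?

step 1: θ'=1.8444 (R=4.0000) → pose (1.3871, -1.4192, 1.8444)
step 2: θ'=2.4694 (R=-3.0000) → pose (2.4074, -2.9560, 2.4694)
step 3: θ'=2.4694 (straight) → pose (2.7986, -3.2673, 2.4694)
step 4: θ'=2.5944 (R=7.0000) → pose (2.0818, -2.7666, 2.5944)
step 5: θ'=3.7194 (R=1.6667) → pose (0.3043, -2.7938, 3.7194)
step 6: θ'=2.2194 (R=-1.5000) → pose (-1.7104, -2.4434, 2.2194)

(-1.7104, -2.4434, 2.2194)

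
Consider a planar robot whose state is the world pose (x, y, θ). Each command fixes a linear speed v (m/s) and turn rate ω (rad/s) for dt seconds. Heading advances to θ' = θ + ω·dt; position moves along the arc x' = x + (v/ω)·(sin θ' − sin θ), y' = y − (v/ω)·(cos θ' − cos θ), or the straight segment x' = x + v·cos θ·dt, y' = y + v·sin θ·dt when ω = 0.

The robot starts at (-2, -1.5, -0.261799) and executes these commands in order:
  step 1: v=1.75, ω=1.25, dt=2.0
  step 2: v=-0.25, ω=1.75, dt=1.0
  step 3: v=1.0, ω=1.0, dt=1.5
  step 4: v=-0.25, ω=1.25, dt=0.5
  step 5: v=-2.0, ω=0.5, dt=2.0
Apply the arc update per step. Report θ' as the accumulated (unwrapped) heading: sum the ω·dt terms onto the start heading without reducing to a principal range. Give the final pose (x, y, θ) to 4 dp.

step 1: θ'=2.2382 (R=1.4000) → pose (-0.5381, 0.7188, 2.2382)
step 2: θ'=3.9882 (R=-0.1429) → pose (-0.3188, 0.7126, 3.9882)
step 3: θ'=5.4882 (R=1.0000) → pose (-0.2837, -0.6502, 5.4882)
step 4: θ'=6.1132 (R=-0.2000) → pose (-0.3926, -0.5932, 6.1132)
step 5: θ'=7.1132 (R=-4.0000) → pose (-4.0210, -1.8361, 7.1132)

(-4.0210, -1.8361, 7.1132)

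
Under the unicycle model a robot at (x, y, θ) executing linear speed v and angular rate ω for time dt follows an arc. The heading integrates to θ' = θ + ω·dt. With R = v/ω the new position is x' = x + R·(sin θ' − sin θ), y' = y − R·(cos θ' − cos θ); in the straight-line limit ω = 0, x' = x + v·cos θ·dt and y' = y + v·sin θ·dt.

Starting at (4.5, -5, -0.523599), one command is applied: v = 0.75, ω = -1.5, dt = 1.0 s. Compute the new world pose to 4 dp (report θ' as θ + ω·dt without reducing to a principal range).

θ' = -0.5236 + -1.5·1.0 = -2.0236
R = v/ω = 0.75/-1.5 = -0.5000
x' = 4.5 + -0.5000·(sin -2.0236 − sin -0.5236) = 4.6996
y' = -5 − -0.5000·(cos -2.0236 − cos -0.5236) = -5.6518

(4.6996, -5.6518, -2.0236)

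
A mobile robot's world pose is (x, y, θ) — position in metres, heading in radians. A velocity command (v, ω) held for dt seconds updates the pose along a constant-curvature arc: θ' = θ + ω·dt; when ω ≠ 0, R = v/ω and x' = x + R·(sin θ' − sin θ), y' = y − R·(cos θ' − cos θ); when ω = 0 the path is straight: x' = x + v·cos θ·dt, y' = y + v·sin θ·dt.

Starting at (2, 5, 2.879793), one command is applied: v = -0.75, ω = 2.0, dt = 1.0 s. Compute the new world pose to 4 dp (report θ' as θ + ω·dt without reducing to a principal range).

θ' = 2.8798 + 2.0·1.0 = 4.8798
R = v/ω = -0.75/2.0 = -0.3750
x' = 2 + -0.3750·(sin 4.8798 − sin 2.8798) = 2.4668
y' = 5 − -0.3750·(cos 4.8798 − cos 2.8798) = 5.4247

(2.4668, 5.4247, 4.8798)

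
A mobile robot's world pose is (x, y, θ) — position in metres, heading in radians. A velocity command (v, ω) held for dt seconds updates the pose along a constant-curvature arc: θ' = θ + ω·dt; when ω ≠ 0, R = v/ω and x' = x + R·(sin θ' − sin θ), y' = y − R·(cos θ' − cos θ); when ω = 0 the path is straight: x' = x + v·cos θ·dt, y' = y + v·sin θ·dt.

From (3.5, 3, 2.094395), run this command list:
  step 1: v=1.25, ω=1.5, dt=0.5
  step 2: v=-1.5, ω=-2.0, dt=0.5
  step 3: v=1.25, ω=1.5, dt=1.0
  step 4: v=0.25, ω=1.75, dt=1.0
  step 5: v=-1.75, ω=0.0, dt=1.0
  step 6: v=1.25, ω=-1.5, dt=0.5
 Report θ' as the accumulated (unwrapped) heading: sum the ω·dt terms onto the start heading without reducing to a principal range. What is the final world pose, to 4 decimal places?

step 1: θ'=2.8444 (R=0.8333) → pose (3.0223, 3.3801, 2.8444)
step 2: θ'=1.8444 (R=0.7500) → pose (3.5248, 2.8657, 1.8444)
step 3: θ'=3.3444 (R=0.8333) → pose (2.5546, 3.4568, 3.3444)
step 4: θ'=5.0944 (R=0.1429) → pose (2.4508, 3.2636, 5.0944)
step 5: θ'=5.0944 (straight) → pose (1.7985, 4.8874, 5.0944)
step 6: θ'=4.3444 (R=-0.8333) → pose (1.8028, 4.2770, 4.3444)

(1.8028, 4.2770, 4.3444)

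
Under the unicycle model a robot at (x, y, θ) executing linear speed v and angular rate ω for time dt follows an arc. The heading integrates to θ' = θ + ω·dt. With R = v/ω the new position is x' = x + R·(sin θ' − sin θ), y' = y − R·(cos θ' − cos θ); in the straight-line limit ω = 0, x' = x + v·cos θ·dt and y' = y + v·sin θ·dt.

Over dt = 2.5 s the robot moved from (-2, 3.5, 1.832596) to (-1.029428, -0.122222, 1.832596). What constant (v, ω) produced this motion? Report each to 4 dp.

v = -1.5000, ω = 0.0000

Δθ = 1.832596 − 1.832596 = 0.000000
ω = Δθ/dt = 0.000000/2.5 = 0.0000
ω = 0 → v = (Δx·cos θ + Δy·sin θ)/dt = -1.5000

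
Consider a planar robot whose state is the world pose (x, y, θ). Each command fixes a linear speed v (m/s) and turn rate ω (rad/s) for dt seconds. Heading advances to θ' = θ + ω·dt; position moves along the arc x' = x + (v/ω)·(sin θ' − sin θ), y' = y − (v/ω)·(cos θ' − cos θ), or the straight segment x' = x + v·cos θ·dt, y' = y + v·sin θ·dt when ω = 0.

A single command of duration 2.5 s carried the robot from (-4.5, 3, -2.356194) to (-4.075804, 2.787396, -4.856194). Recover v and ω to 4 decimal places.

v = -0.2500, ω = -1.0000

Δθ = -4.856194 − -2.356194 = -2.500000
ω = Δθ/dt = -2.500000/2.5 = -1.0000
R = Δx/(sin θ' − sin θ) = 0.2500
v = R·ω = 0.2500·-1.0000 = -0.2500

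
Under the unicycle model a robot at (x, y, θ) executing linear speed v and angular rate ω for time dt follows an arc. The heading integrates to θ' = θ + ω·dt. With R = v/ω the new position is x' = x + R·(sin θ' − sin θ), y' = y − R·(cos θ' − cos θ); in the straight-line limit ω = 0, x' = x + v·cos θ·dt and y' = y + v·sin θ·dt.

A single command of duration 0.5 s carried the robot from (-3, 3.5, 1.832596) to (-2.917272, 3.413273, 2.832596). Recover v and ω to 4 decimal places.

Δθ = 2.832596 − 1.832596 = 1.000000
ω = Δθ/dt = 1.000000/0.5 = 2.0000
R = −Δy/(cos θ' − cos θ) = -0.1250
v = R·ω = -0.1250·2.0000 = -0.2500

v = -0.2500, ω = 2.0000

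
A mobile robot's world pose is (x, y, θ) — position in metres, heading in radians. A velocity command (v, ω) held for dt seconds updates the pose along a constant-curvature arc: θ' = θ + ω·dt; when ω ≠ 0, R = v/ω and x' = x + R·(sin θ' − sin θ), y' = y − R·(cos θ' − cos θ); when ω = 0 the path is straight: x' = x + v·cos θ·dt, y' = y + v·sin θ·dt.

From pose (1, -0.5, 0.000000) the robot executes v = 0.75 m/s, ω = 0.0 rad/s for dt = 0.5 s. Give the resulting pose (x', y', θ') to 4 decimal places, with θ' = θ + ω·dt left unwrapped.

θ' = 0.0000 + 0.0·0.5 = 0.0000
ω = 0 → straight: x' = 1 + 0.75·cos(0.0000)·0.5 = 1.3750
y' = -0.5 + 0.75·sin(0.0000)·0.5 = -0.5000

(1.3750, -0.5000, 0.0000)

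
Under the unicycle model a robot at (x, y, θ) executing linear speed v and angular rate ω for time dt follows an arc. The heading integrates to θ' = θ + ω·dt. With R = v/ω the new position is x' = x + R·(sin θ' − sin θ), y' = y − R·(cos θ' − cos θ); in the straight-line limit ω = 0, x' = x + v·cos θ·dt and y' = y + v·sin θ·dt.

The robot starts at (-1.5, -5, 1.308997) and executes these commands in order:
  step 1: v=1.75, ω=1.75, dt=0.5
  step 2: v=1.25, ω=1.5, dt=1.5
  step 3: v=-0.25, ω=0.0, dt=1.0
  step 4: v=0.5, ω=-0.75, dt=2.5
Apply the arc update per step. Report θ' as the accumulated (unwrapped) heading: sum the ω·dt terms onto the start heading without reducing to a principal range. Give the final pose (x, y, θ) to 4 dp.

(-4.0700, -4.5494, 2.5590)

step 1: θ'=2.1840 (R=1.0000) → pose (-1.6481, -4.1657, 2.1840)
step 2: θ'=4.4340 (R=0.8333) → pose (-3.1309, -4.4163, 4.4340)
step 3: θ'=4.4340 (straight) → pose (-3.0622, -4.1759, 4.4340)
step 4: θ'=2.5590 (R=-0.6667) → pose (-4.0700, -4.5494, 2.5590)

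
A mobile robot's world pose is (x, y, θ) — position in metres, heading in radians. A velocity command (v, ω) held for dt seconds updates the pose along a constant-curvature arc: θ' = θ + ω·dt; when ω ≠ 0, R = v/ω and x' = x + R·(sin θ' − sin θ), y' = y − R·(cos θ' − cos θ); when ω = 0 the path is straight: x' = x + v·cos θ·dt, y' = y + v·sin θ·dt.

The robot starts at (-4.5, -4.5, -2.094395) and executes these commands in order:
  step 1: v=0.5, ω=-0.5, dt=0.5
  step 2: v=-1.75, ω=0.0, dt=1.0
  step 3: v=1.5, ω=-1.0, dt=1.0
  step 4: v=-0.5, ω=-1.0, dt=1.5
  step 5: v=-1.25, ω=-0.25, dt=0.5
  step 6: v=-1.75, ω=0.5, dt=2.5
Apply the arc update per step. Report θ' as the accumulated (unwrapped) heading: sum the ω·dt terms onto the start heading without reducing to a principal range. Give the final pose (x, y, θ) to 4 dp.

(-3.0555, -8.8578, -3.7194)

step 1: θ'=-2.3444 (R=-1.0000) → pose (-4.6506, -4.6987, -2.3444)
step 2: θ'=-2.3444 (straight) → pose (-3.4279, -3.4468, -2.3444)
step 3: θ'=-3.3444 (R=-1.5000) → pose (-4.8031, -3.8680, -3.3444)
step 4: θ'=-4.8444 (R=0.5000) → pose (-4.4082, -4.4235, -4.8444)
step 5: θ'=-4.9694 (R=5.0000) → pose (-4.5289, -5.0363, -4.9694)
step 6: θ'=-3.7194 (R=-3.5000) → pose (-3.0555, -8.8578, -3.7194)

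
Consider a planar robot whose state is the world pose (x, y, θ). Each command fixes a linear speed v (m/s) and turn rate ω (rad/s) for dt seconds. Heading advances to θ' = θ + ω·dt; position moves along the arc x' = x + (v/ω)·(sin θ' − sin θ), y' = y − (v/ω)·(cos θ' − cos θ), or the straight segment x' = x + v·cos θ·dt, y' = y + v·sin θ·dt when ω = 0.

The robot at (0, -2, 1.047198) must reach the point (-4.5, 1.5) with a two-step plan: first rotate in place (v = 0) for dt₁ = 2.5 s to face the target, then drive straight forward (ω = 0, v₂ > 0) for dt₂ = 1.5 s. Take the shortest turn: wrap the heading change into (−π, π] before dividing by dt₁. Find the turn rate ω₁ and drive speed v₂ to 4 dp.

ω₁ = 0.5733, v₂ = 3.8006

heading to target = atan2(1.5−-2, -4.5−0) = 2.4805
Δθ = wrap(2.4805 − 1.0472) = 1.4334; ω₁ = Δθ/dt₁ = 0.5733
distance = √((-4.5−0)² + (1.5−-2)²) = 5.7009; v₂ = distance/dt₂ = 3.8006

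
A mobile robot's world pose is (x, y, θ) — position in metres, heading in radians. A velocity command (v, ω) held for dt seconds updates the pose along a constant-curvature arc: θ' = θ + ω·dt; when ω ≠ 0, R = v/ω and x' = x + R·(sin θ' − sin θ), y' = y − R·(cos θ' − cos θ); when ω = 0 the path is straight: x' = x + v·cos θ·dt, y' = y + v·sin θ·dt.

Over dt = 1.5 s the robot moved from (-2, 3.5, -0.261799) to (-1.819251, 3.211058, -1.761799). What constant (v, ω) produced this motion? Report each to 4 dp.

v = 0.2500, ω = -1.0000

Δθ = -1.761799 − -0.261799 = -1.500000
ω = Δθ/dt = -1.500000/1.5 = -1.0000
R = −Δy/(cos θ' − cos θ) = -0.2500
v = R·ω = -0.2500·-1.0000 = 0.2500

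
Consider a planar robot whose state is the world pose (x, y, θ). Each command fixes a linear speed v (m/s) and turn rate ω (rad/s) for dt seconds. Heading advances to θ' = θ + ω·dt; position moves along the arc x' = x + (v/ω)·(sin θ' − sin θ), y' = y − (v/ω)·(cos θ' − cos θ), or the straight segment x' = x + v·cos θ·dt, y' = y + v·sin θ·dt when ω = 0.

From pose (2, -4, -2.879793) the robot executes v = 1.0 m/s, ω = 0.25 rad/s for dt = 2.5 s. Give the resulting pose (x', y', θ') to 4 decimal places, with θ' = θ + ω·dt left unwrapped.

θ' = -2.8798 + 0.25·2.5 = -2.2548
R = v/ω = 1.0/0.25 = 4.0000
x' = 2 + 4.0000·(sin -2.2548 − sin -2.8798) = -0.0649
y' = -4 − 4.0000·(cos -2.2548 − cos -2.8798) = -5.3361

(-0.0649, -5.3361, -2.2548)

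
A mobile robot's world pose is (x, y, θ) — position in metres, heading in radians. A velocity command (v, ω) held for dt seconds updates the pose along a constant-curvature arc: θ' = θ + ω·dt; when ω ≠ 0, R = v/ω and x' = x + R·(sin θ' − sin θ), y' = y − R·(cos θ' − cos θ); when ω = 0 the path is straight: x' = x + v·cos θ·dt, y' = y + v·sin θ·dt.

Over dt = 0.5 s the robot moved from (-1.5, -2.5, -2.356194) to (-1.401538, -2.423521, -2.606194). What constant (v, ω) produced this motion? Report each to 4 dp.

Δθ = -2.606194 − -2.356194 = -0.250000
ω = Δθ/dt = -0.250000/0.5 = -0.5000
R = Δx/(sin θ' − sin θ) = 0.5000
v = R·ω = 0.5000·-0.5000 = -0.2500

v = -0.2500, ω = -0.5000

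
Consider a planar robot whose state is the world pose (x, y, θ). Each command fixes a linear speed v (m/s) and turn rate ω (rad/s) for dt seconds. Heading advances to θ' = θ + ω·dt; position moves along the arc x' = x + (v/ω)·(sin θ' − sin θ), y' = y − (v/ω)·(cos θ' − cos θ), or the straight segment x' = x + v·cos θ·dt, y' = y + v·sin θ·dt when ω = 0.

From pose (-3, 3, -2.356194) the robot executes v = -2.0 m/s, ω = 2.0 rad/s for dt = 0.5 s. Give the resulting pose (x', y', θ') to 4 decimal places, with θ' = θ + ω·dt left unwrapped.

θ' = -2.3562 + 2.0·0.5 = -1.3562
R = v/ω = -2.0/2.0 = -1.0000
x' = -3 + -1.0000·(sin -1.3562 − sin -2.3562) = -2.7300
y' = 3 − -1.0000·(cos -1.3562 − cos -2.3562) = 3.9201

(-2.7300, 3.9201, -1.3562)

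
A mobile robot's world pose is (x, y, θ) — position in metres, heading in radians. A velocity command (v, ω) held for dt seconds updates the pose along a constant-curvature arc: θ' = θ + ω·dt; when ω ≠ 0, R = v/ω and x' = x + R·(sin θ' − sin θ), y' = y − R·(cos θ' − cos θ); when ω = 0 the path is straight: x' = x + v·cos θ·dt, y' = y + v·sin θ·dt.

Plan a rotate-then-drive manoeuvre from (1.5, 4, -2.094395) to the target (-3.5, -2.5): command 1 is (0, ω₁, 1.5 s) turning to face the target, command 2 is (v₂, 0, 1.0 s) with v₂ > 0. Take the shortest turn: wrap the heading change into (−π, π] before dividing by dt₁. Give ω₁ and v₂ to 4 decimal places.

ω₁ = -0.0881, v₂ = 8.2006

heading to target = atan2(-2.5−4, -3.5−1.5) = -2.2265
Δθ = wrap(-2.2265 − -2.0944) = -0.1321; ω₁ = Δθ/dt₁ = -0.0881
distance = √((-3.5−1.5)² + (-2.5−4)²) = 8.2006; v₂ = distance/dt₂ = 8.2006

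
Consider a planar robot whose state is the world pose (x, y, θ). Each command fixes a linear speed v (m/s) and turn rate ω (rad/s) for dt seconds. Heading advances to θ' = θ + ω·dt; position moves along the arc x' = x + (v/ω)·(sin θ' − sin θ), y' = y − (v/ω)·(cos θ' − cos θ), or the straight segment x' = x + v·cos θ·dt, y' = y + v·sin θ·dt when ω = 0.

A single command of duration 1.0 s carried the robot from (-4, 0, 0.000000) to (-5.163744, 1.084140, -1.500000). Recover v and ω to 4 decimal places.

Δθ = -1.500000 − 0.000000 = -1.500000
ω = Δθ/dt = -1.500000/1.0 = -1.5000
R = Δx/(sin θ' − sin θ) = 1.1667
v = R·ω = 1.1667·-1.5000 = -1.7500

v = -1.7500, ω = -1.5000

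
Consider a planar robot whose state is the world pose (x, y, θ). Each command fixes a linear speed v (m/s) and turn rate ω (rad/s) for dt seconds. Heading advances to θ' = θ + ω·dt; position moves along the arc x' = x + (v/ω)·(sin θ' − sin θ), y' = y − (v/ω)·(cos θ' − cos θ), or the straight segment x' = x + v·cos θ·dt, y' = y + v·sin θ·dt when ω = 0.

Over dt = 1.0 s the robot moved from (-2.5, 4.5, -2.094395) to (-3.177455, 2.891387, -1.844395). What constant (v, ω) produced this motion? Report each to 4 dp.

v = 1.7500, ω = 0.2500

Δθ = -1.844395 − -2.094395 = 0.250000
ω = Δθ/dt = 0.250000/1.0 = 0.2500
R = −Δy/(cos θ' − cos θ) = 7.0000
v = R·ω = 7.0000·0.2500 = 1.7500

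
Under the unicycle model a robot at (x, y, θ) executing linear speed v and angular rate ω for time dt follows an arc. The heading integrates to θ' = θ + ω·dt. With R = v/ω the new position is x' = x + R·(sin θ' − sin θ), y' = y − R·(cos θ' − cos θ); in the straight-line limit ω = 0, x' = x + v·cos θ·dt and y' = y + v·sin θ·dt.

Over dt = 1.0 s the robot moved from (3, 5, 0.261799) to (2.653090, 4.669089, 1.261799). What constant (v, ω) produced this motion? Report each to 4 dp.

Δθ = 1.261799 − 0.261799 = 1.000000
ω = Δθ/dt = 1.000000/1.0 = 1.0000
R = Δx/(sin θ' − sin θ) = -0.5000
v = R·ω = -0.5000·1.0000 = -0.5000

v = -0.5000, ω = 1.0000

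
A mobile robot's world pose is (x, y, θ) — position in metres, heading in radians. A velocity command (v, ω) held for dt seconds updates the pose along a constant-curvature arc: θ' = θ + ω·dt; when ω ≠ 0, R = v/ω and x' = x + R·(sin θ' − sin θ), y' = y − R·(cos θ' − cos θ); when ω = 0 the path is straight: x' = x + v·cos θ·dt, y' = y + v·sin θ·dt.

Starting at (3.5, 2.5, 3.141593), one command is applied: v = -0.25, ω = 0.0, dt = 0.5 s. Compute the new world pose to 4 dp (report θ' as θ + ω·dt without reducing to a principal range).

θ' = 3.1416 + 0.0·0.5 = 3.1416
ω = 0 → straight: x' = 3.5 + -0.25·cos(3.1416)·0.5 = 3.6250
y' = 2.5 + -0.25·sin(3.1416)·0.5 = 2.5000

(3.6250, 2.5000, 3.1416)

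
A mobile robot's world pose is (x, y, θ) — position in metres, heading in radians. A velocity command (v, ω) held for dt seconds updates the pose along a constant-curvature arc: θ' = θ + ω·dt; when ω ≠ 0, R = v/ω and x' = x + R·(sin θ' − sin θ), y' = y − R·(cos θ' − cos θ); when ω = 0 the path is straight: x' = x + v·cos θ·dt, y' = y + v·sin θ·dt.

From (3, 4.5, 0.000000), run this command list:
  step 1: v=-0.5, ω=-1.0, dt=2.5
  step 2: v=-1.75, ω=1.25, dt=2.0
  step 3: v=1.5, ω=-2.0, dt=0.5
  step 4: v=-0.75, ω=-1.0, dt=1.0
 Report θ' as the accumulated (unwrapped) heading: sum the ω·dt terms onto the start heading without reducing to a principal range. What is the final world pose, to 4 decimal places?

step 1: θ'=-2.5000 (R=0.5000) → pose (2.7008, 5.4006, -2.5000)
step 2: θ'=0.0000 (R=-1.4000) → pose (1.8629, 7.9222, 0.0000)
step 3: θ'=-1.0000 (R=-0.7500) → pose (2.4940, 7.5774, -1.0000)
step 4: θ'=-2.0000 (R=0.7500) → pose (2.4431, 8.2947, -2.0000)

(2.4431, 8.2947, -2.0000)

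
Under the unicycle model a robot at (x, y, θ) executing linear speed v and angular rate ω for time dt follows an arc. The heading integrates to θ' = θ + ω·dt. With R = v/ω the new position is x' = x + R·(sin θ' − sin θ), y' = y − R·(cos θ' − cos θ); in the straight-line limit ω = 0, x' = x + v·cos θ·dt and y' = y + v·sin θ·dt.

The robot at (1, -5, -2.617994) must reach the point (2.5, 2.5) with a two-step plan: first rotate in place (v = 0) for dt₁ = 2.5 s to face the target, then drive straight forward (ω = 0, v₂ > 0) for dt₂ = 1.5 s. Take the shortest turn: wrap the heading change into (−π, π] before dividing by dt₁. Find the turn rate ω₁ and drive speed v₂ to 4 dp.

heading to target = atan2(2.5−-5, 2.5−1) = 1.3734
Δθ = wrap(1.3734 − -2.6180) = -2.2918; ω₁ = Δθ/dt₁ = -0.9167
distance = √((2.5−1)² + (2.5−-5)²) = 7.6485; v₂ = distance/dt₂ = 5.0990

ω₁ = -0.9167, v₂ = 5.0990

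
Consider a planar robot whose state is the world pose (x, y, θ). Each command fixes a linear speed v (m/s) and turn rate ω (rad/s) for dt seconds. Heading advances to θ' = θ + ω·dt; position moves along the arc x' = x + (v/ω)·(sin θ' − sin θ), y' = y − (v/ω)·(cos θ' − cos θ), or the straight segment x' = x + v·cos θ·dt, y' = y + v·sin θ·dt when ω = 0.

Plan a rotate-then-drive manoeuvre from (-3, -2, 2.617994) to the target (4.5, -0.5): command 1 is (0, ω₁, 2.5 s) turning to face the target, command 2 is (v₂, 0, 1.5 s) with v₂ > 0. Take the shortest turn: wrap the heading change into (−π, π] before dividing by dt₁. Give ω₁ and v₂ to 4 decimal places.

ω₁ = -0.9682, v₂ = 5.0990

heading to target = atan2(-0.5−-2, 4.5−-3) = 0.1974
Δθ = wrap(0.1974 − 2.6180) = -2.4206; ω₁ = Δθ/dt₁ = -0.9682
distance = √((4.5−-3)² + (-0.5−-2)²) = 7.6485; v₂ = distance/dt₂ = 5.0990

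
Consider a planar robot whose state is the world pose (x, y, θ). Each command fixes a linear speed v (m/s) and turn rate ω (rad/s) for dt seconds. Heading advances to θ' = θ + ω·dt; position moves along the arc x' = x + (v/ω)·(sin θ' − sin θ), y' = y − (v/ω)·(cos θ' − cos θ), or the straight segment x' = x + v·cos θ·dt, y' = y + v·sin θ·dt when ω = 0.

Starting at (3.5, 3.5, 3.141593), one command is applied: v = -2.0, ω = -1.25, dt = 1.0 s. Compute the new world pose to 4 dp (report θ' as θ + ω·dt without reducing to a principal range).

(5.0184, 2.4045, 1.8916)

θ' = 3.1416 + -1.25·1.0 = 1.8916
R = v/ω = -2.0/-1.25 = 1.6000
x' = 3.5 + 1.6000·(sin 1.8916 − sin 3.1416) = 5.0184
y' = 3.5 − 1.6000·(cos 1.8916 − cos 3.1416) = 2.4045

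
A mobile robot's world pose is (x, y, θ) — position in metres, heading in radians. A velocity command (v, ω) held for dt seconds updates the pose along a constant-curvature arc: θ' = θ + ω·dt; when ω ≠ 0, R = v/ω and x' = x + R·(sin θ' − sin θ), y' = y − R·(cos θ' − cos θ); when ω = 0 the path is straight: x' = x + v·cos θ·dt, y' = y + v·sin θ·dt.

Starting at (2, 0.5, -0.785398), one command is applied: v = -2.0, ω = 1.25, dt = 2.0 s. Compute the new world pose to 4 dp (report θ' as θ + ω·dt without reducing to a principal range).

θ' = -0.7854 + 1.25·2.0 = 1.7146
R = v/ω = -2.0/1.25 = -1.6000
x' = 2 + -1.6000·(sin 1.7146 − sin -0.7854) = -0.7149
y' = 0.5 − -1.6000·(cos 1.7146 − cos -0.7854) = -0.8607

(-0.7149, -0.8607, 1.7146)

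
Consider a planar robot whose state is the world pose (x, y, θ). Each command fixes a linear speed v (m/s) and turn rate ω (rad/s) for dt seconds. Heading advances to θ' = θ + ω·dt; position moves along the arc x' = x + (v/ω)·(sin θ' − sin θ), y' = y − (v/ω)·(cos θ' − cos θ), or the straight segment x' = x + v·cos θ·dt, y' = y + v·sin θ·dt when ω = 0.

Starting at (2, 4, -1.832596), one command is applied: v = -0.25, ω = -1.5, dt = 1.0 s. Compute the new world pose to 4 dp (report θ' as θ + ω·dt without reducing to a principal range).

(2.1926, 4.1205, -3.3326)

θ' = -1.8326 + -1.5·1.0 = -3.3326
R = v/ω = -0.25/-1.5 = 0.1667
x' = 2 + 0.1667·(sin -3.3326 − sin -1.8326) = 2.1926
y' = 4 − 0.1667·(cos -3.3326 − cos -1.8326) = 4.1205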